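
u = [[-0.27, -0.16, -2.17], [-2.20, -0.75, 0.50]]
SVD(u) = [[-0.35, 0.94], [0.94, 0.35]] @ diag([2.40671088885829, 2.160472794887948]) @ [[-0.82,-0.27,0.51], [-0.48,-0.19,-0.86]]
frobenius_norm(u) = 3.23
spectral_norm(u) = 2.41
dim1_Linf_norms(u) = [2.17, 2.2]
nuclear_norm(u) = 4.57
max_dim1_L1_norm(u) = 3.45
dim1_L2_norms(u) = [2.19, 2.38]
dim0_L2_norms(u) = [2.22, 0.77, 2.23]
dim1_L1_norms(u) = [2.6, 3.45]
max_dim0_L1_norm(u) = 2.67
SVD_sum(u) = [[0.69, 0.23, -0.43], [-1.84, -0.60, 1.15]] + [[-0.96, -0.39, -1.74], [-0.36, -0.15, -0.65]]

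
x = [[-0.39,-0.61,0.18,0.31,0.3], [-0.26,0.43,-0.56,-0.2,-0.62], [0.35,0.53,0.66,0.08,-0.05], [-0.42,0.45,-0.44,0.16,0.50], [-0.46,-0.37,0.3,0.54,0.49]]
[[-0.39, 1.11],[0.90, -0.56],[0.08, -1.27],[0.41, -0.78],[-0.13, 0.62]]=x @ [[0.18, 0.18], [0.69, -1.97], [-0.79, -0.50], [1.6, 0.42], [-0.85, -0.22]]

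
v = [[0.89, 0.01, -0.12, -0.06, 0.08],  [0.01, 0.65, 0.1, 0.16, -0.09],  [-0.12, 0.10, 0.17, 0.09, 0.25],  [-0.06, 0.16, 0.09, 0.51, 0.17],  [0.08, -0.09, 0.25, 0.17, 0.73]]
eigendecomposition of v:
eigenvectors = [[-0.16, -0.08, 0.25, -0.92, 0.25],[0.21, 0.41, 0.86, 0.18, 0.08],[-0.89, 0.28, 0.01, 0.22, 0.3],[-0.06, -0.82, 0.30, 0.27, 0.41],[0.37, 0.28, -0.32, 0.05, 0.82]]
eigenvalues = [0.02, 0.33, 0.74, 0.93, 0.92]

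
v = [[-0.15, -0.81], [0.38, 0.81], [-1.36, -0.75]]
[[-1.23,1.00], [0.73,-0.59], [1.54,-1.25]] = v @ [[-2.2, 1.78], [1.93, -1.56]]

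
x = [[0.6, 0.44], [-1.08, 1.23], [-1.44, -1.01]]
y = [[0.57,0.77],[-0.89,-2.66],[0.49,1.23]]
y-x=[[-0.03, 0.33],  [0.19, -3.89],  [1.93, 2.24]]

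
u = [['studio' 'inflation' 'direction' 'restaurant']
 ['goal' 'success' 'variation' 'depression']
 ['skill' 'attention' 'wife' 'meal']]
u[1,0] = 'goal'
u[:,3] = ['restaurant', 'depression', 'meal']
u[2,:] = ['skill', 'attention', 'wife', 'meal']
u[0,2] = 'direction'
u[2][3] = 'meal'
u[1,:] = ['goal', 'success', 'variation', 'depression']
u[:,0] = ['studio', 'goal', 'skill']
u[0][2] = 'direction'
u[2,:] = ['skill', 'attention', 'wife', 'meal']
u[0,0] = 'studio'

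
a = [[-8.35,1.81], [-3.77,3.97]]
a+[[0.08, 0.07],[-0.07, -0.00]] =[[-8.27, 1.88], [-3.84, 3.97]]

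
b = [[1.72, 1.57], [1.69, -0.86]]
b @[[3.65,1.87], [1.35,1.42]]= [[8.4, 5.45],  [5.01, 1.94]]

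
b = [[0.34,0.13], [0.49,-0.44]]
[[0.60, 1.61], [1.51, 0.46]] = b@[[2.16, 3.59], [-1.02, 2.96]]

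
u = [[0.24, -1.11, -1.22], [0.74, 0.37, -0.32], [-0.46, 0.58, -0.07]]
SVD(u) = [[-0.96, 0.11, 0.26],[-0.08, -0.99, 0.14],[0.27, 0.11, 0.96]] @ diag([1.7257772102209723, 0.8833016576514531, 0.5994757728817023]) @ [[-0.24,0.69,0.68],[-0.85,-0.48,0.19],[-0.46,0.54,-0.71]]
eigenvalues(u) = [(0.61+0.98j), (0.61-0.98j), (-0.69+0j)]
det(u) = -0.91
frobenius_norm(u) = 2.03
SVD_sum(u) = [[0.4, -1.14, -1.13], [0.03, -0.1, -0.1], [-0.11, 0.32, 0.32]] + [[-0.09, -0.05, 0.02], [0.74, 0.42, -0.17], [-0.08, -0.05, 0.02]] + [[-0.07, 0.08, -0.11], [-0.04, 0.04, -0.06], [-0.27, 0.31, -0.4]]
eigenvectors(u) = [[(-0.7+0j), (-0.7-0j), 0.65+0.00j],[(-0.15+0.6j), -0.15-0.60j, -0.24+0.00j],[(0.35+0.01j), (0.35-0.01j), (0.72+0j)]]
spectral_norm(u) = 1.73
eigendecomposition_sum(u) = [[(0.23+0.32j), -0.56+0.36j, -0.40-0.17j], [(0.33-0.13j), (0.19+0.56j), -0.24+0.31j], [-0.11-0.17j, 0.29-0.17j, (0.2+0.09j)]] + [[(0.23-0.32j), -0.56-0.36j, -0.40+0.17j], [0.33+0.13j, (0.19-0.56j), (-0.24-0.31j)], [-0.11+0.17j, (0.29+0.17j), 0.20-0.09j]] + [[-0.22+0.00j, (0.01+0j), -0.43+0.00j], [(0.08-0j), -0.00-0.00j, 0.16-0.00j], [(-0.24+0j), 0.01+0.00j, -0.47+0.00j]]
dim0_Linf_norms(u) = [0.74, 1.11, 1.22]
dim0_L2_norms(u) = [0.9, 1.31, 1.26]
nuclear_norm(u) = 3.21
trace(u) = 0.54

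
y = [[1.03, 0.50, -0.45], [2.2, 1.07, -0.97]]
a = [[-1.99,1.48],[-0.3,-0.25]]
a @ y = [[1.21, 0.59, -0.54], [-0.86, -0.42, 0.38]]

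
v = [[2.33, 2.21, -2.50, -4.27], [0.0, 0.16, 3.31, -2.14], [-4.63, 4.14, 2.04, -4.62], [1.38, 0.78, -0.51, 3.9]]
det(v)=-405.403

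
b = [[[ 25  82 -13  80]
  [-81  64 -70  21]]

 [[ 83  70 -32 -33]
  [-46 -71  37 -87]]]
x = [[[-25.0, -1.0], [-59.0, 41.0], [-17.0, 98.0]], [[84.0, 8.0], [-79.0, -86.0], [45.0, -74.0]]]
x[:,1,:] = [[-59.0, 41.0], [-79.0, -86.0]]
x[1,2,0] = 45.0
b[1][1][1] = -71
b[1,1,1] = -71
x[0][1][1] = 41.0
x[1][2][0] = 45.0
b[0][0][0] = 25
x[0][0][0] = -25.0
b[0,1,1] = 64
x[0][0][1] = -1.0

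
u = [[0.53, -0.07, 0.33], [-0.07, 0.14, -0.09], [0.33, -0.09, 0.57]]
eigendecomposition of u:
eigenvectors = [[0.68,-0.74,0.02], [-0.15,-0.11,0.98], [0.72,0.67,0.18]]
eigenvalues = [0.9, 0.22, 0.12]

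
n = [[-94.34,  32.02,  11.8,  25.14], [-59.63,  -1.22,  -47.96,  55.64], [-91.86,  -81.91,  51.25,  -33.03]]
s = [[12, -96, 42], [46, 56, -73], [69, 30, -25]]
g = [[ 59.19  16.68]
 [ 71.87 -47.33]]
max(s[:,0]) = 69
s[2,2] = -25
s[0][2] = 42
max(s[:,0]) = 69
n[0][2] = 11.8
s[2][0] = 69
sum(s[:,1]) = -10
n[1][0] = -59.63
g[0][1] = 16.68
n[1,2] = -47.96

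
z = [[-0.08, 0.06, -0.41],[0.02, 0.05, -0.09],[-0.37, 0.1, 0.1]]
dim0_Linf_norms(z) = [0.37, 0.1, 0.41]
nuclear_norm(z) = 0.87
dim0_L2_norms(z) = [0.38, 0.13, 0.43]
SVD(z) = [[-0.95,-0.25,0.21], [-0.22,0.01,-0.98], [0.24,-0.97,-0.06]] @ diag([0.4340274338712259, 0.39449402462126437, 0.044661517946391845]) @ [[-0.04, -0.10, 0.99], [0.96, -0.28, 0.01], [-0.28, -0.95, -0.11]]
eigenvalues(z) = [-0.38, 0.4, 0.05]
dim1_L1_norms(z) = [0.55, 0.16, 0.57]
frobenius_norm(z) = 0.59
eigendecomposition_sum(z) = [[-0.24, 0.08, -0.19], [-0.03, 0.01, -0.02], [-0.18, 0.06, -0.14]] + [[0.17, -0.03, -0.22], [0.06, -0.01, -0.08], [-0.19, 0.04, 0.24]] + [[-0.0,0.01,0.0], [-0.01,0.05,0.01], [-0.0,0.00,0.0]]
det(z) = -0.01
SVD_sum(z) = [[0.02,0.04,-0.41], [0.00,0.01,-0.09], [-0.00,-0.01,0.1]] + [[-0.09, 0.03, -0.0], [0.0, -0.0, 0.00], [-0.37, 0.11, -0.00]] + [[-0.0, -0.01, -0.0], [0.01, 0.04, 0.00], [0.00, 0.00, 0.00]]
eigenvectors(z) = [[0.80, -0.65, 0.27], [0.09, -0.22, 0.96], [0.6, 0.73, 0.06]]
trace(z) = 0.07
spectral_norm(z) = 0.43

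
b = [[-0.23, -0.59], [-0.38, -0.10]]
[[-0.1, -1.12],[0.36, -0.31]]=b @ [[-1.11, 0.35], [0.61, 1.77]]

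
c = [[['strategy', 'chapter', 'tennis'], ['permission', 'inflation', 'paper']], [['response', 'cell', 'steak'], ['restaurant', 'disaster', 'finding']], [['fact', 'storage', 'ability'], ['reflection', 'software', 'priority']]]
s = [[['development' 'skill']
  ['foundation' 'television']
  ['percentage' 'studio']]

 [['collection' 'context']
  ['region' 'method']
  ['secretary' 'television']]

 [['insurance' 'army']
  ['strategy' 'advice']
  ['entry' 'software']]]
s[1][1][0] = 'region'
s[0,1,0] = 'foundation'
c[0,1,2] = 'paper'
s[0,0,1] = 'skill'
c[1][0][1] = 'cell'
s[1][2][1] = 'television'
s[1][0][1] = 'context'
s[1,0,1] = 'context'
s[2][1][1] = 'advice'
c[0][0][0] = 'strategy'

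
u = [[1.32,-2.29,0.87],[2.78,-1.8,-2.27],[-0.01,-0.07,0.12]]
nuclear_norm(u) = 6.56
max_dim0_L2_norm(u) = 3.08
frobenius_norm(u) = 4.89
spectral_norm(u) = 4.37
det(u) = 0.03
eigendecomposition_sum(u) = [[(0.66+1.13j),-1.15-0.16j,(0.43-1.71j)], [(1.39+0.21j),(-0.9+0.85j),-1.14-1.50j], [(-0+0.05j),(-0.04-0.03j),(0.06-0.05j)]] + [[(0.66-1.13j), -1.15+0.16j, (0.43+1.71j)], [1.39-0.21j, -0.90-0.85j, -1.14+1.50j], [(-0-0.05j), (-0.04+0.03j), 0.06+0.05j]] + [[-0.00+0.00j, 0.00+0.00j, (0.02-0j)], [(-0+0j), 0.00+0.00j, (0.01-0j)], [-0.00+0.00j, 0j, 0.01-0.00j]]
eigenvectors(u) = [[-0.43-0.53j, -0.43+0.53j, (0.71+0j)], [-0.73+0.00j, -0.73-0.00j, 0.57+0.00j], [-0.00-0.03j, -0.00+0.03j, (0.42+0j)]]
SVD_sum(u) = [[1.40, -1.21, -0.74], [2.74, -2.35, -1.45], [-0.01, 0.01, 0.00]] + [[-0.08, -1.08, 1.61], [0.04, 0.55, -0.82], [-0.01, -0.08, 0.12]] + [[-0.00, -0.00, -0.00], [0.00, 0.0, 0.0], [0.0, 0.00, 0.00]]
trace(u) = -0.36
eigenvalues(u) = [(-0.18+1.94j), (-0.18-1.94j), (0.01+0j)]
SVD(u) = [[-0.46,0.89,-0.06], [-0.89,-0.45,0.03], [0.0,0.06,1.00]] @ diag([4.370413102765722, 2.1871392301124737, 0.0033614396778888496]) @ [[-0.70,0.61,0.37], [-0.04,-0.56,0.83], [0.71,0.57,0.42]]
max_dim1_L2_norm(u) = 4.02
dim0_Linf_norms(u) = [2.78, 2.29, 2.27]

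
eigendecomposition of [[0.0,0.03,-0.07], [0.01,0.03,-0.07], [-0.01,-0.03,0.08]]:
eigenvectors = [[0.53,0.99,0.21], [0.57,-0.14,0.90], [-0.63,0.06,0.38]]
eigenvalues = [0.12, -0.01, 0.0]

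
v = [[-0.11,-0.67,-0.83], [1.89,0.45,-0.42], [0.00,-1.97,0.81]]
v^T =[[-0.11, 1.89, 0.0], [-0.67, 0.45, -1.97], [-0.83, -0.42, 0.81]]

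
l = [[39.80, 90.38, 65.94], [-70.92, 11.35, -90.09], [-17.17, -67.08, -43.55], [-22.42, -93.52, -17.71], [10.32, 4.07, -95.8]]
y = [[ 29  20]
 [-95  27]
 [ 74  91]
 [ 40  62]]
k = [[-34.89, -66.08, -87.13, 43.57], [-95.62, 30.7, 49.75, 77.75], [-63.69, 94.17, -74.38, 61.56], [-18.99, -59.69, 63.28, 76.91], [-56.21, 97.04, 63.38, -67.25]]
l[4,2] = -95.8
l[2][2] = -43.55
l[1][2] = -90.09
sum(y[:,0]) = 48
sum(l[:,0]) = -60.39000000000001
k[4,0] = -56.21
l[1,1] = 11.35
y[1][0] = -95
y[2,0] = 74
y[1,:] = [-95, 27]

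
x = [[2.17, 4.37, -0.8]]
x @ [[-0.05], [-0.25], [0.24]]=[[-1.39]]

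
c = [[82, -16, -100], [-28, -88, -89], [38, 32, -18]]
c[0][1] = -16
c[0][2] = -100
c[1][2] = -89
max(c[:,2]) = -18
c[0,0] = 82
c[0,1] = -16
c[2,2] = -18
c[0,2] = -100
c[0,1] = -16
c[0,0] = 82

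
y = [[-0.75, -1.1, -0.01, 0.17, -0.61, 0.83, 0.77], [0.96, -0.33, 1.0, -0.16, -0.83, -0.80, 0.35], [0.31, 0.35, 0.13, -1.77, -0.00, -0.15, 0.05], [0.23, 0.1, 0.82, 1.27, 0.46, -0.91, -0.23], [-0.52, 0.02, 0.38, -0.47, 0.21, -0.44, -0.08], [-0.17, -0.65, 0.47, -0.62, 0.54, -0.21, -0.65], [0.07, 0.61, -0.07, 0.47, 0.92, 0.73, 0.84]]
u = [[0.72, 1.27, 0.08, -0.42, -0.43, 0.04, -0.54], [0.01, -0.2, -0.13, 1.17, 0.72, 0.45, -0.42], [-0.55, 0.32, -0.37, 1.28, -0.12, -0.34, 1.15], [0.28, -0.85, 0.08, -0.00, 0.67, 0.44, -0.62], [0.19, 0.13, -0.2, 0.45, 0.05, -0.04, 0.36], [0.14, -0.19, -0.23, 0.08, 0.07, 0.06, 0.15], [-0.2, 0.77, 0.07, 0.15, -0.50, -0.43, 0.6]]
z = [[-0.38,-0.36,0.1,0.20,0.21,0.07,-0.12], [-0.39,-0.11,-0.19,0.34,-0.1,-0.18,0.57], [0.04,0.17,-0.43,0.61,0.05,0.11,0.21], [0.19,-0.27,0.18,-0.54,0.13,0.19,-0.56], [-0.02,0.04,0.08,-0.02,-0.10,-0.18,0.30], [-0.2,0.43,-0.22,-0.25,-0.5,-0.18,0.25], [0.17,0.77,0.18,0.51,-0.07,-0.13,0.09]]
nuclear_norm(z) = 4.18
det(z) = 0.00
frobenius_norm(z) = 2.07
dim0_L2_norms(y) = [1.39, 1.5, 1.44, 2.37, 1.57, 1.72, 1.38]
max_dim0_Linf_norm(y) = 1.77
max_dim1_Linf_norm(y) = 1.77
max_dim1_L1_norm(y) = 4.43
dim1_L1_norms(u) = [3.5, 3.1, 4.13, 2.94, 1.42, 0.92, 2.72]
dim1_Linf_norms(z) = [0.38, 0.57, 0.61, 0.56, 0.3, 0.5, 0.77]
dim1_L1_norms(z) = [1.44, 1.88, 1.62, 2.06, 0.74, 2.03, 1.92]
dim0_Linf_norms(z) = [0.39, 0.77, 0.43, 0.61, 0.5, 0.19, 0.57]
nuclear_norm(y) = 10.03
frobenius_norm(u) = 3.55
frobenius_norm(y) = 4.38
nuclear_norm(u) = 6.61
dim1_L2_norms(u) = [1.67, 1.52, 1.91, 1.35, 0.66, 0.38, 1.21]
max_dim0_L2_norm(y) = 2.37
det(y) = -0.05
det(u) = -0.00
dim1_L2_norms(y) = [1.86, 1.87, 1.84, 1.85, 0.94, 1.35, 1.64]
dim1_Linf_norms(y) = [1.1, 1.0, 1.77, 1.27, 0.52, 0.65, 0.92]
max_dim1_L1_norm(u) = 4.13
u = y @ z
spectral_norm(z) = 1.48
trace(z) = -1.65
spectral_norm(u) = 2.38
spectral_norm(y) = 2.44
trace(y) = 1.16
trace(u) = 0.86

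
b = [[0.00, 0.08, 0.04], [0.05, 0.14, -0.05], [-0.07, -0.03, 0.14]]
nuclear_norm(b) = 0.34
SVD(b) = [[-0.14,  -0.64,  0.76], [-0.72,  -0.46,  -0.52], [0.68,  -0.62,  -0.40]] @ diag([0.2006942217573731, 0.13310912959810808, 0.0019465278925391639]) @ [[-0.42, -0.66, 0.63],[0.15, -0.73, -0.67],[0.90, -0.18, 0.4]]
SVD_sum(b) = [[0.01, 0.02, -0.02], [0.06, 0.10, -0.09], [-0.06, -0.09, 0.09]] + [[-0.01, 0.06, 0.06], [-0.01, 0.04, 0.04], [-0.01, 0.06, 0.05]] + [[0.00, -0.0, 0.00], [-0.00, 0.00, -0.00], [-0.00, 0.00, -0.0]]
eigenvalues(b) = [0.19, 0.0, 0.08]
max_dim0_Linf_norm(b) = 0.14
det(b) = 0.00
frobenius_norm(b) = 0.24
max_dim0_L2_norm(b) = 0.16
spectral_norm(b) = 0.20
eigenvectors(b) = [[-0.18, -0.89, 0.57], [-0.75, 0.17, 0.19], [0.64, -0.42, 0.80]]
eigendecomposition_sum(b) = [[0.01, 0.03, -0.02], [0.06, 0.12, -0.07], [-0.05, -0.1, 0.06]] + [[0.00, -0.00, -0.00], [-0.00, 0.00, 0.0], [0.00, -0.00, -0.0]] + [[-0.02,0.05,0.06], [-0.01,0.02,0.02], [-0.02,0.07,0.08]]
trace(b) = 0.28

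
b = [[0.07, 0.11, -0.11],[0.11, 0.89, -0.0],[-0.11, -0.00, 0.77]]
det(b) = 0.03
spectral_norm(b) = 0.91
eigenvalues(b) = [0.04, 0.78, 0.91]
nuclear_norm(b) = 1.73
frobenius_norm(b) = 1.20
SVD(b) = [[0.14, 0.13, -0.98], [0.98, -0.14, 0.13], [-0.12, -0.98, -0.15]] @ diag([0.9061906564559449, 0.78458924141283, 0.039220102131225155]) @ [[0.14, 0.98, -0.12], [0.13, -0.14, -0.98], [-0.98, 0.13, -0.15]]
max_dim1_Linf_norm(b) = 0.89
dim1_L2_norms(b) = [0.17, 0.9, 0.78]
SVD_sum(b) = [[0.02,0.13,-0.02], [0.13,0.87,-0.1], [-0.02,-0.1,0.01]] + [[0.01, -0.01, -0.10],[-0.01, 0.01, 0.1],[-0.10, 0.1, 0.76]] + [[0.04, -0.00, 0.01], [-0.0, 0.00, -0.0], [0.01, -0.00, 0.0]]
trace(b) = 1.73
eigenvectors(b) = [[-0.98, 0.13, 0.14], [0.13, -0.14, 0.98], [-0.15, -0.98, -0.12]]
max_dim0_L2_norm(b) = 0.9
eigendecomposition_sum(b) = [[0.04,-0.0,0.01], [-0.0,0.0,-0.00], [0.01,-0.00,0.00]] + [[0.01, -0.01, -0.10], [-0.01, 0.01, 0.10], [-0.10, 0.1, 0.76]] + [[0.02, 0.13, -0.02], [0.13, 0.87, -0.10], [-0.02, -0.1, 0.01]]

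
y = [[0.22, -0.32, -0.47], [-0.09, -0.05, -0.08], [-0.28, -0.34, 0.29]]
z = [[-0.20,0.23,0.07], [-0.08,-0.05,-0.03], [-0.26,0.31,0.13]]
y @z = [[0.1,-0.08,-0.04], [0.04,-0.04,-0.02], [0.01,0.04,0.03]]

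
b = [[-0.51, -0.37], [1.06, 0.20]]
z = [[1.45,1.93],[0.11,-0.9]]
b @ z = [[-0.78, -0.65], [1.56, 1.87]]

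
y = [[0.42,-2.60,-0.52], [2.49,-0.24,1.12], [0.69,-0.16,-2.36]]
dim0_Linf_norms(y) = [2.49, 2.6, 2.36]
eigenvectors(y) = [[-0.06-0.70j, -0.06+0.70j, -0.13+0.00j], [-0.70+0.00j, (-0.7-0j), (-0.33+0j)], [(-0.08-0.1j), -0.08+0.10j, (0.93+0j)]]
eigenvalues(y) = [(0.11+2.65j), (0.11-2.65j), (-2.4+0j)]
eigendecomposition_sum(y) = [[(0.23+1.29j), -1.28+0.03j, (-0.42+0.2j)],  [(1.31-0.12j), (-0.08+1.28j), (0.16+0.44j)],  [0.17+0.18j, -0.20+0.14j, (-0.05+0.08j)]] + [[(0.23-1.29j), -1.28-0.03j, (-0.42-0.2j)], [1.31+0.12j, -0.08-1.28j, 0.16-0.44j], [(0.17-0.18j), (-0.2-0.14j), -0.05-0.08j]] + [[(-0.05+0j),(-0.03+0j),(0.32+0j)], [(-0.12+0j),-0.09+0.00j,(0.8+0j)], [0.34-0.00j,(0.24-0j),-2.27-0.00j]]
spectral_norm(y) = 2.97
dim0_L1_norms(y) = [3.6, 3.0, 4.0]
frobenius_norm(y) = 4.56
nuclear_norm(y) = 7.80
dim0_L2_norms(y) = [2.62, 2.62, 2.66]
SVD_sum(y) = [[1.28, -1.83, -0.87], [0.59, -0.85, -0.40], [0.72, -1.03, -0.49]] + [[-0.18, -0.02, -0.23], [1.46, 0.13, 1.89], [-0.89, -0.08, -1.15]] + [[-0.68,-0.75,0.58], [0.44,0.48,-0.37], [0.86,0.94,-0.73]]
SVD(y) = [[0.81, 0.10, 0.58], [0.37, -0.85, -0.37], [0.45, 0.52, -0.73]] @ diag([2.9650539545295094, 2.8139610807128808, 2.0199698222899554]) @ [[0.53, -0.76, -0.36],[-0.61, -0.05, -0.79],[-0.59, -0.64, 0.49]]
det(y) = -16.85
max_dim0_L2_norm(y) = 2.66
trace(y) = -2.18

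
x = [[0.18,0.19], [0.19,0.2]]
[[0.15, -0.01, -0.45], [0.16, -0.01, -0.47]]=x @ [[0.72,-1.11,0.00], [0.1,1.0,-2.36]]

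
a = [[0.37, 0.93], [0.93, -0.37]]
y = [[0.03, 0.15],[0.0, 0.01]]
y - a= [[-0.34, -0.78], [-0.93, 0.38]]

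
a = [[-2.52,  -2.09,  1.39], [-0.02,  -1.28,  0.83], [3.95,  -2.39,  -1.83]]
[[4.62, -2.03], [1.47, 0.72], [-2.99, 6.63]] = a@[[-0.88,1.29], [-0.71,-0.61], [0.66,-0.04]]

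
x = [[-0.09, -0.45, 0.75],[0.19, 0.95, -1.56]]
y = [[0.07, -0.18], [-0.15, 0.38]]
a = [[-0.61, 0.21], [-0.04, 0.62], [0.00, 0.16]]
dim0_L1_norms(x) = [0.28, 1.4, 2.31]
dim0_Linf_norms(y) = [0.15, 0.38]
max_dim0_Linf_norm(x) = 1.56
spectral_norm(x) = 2.04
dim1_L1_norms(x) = [1.29, 2.7]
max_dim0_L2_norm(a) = 0.67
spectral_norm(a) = 0.76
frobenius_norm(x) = 2.04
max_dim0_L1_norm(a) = 0.99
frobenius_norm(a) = 0.91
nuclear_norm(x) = 2.04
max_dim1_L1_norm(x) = 2.7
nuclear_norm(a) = 1.26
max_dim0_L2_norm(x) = 1.73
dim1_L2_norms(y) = [0.19, 0.41]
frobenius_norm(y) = 0.45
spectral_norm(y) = 0.45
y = x @ a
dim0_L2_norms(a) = [0.61, 0.67]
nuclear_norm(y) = 0.45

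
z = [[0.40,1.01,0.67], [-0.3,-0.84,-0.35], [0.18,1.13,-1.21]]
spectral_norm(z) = 1.83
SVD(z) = [[-0.48, -0.66, 0.58], [0.42, 0.40, 0.81], [-0.77, 0.63, 0.09]] @ diag([1.8276245845580013, 1.4072231533223514, 0.0033726358675922542]) @ [[-0.25, -0.93, 0.25], [-0.19, -0.21, -0.96], [0.95, -0.29, -0.13]]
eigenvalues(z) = [(0.01+0j), (-0.83+0.32j), (-0.83-0.32j)]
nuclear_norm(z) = 3.24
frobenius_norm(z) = 2.31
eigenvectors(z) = [[-0.95+0.00j, (-0.53-0.34j), -0.53+0.34j], [(0.28+0j), (0.31+0.24j), 0.31-0.24j], [0.12+0.00j, 0.67+0.00j, 0.67-0.00j]]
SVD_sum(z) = [[0.22, 0.82, -0.22], [-0.19, -0.72, 0.2], [0.35, 1.32, -0.36]] + [[0.18, 0.19, 0.89], [-0.11, -0.12, -0.55], [-0.17, -0.19, -0.85]] + [[0.00, -0.0, -0.00],[0.00, -0.00, -0.00],[0.00, -0.0, -0.0]]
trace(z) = -1.65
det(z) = 0.01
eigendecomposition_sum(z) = [[(0.02+0j), 0.03+0.00j, 0j], [-0.01-0.00j, -0.01+0.00j, (-0+0j)], [(-0-0j), -0.00+0.00j, (-0+0j)]] + [[0.19-0.46j,0.49-1.76j,(0.33+0.53j)], [(-0.15+0.27j),-0.42+1.07j,(-0.17-0.35j)], [0.09+0.52j,0.57+1.86j,(-0.6-0.29j)]] + [[0.19+0.46j, (0.49+1.76j), (0.33-0.53j)], [(-0.15-0.27j), -0.42-1.07j, (-0.17+0.35j)], [(0.09-0.52j), 0.57-1.86j, (-0.6+0.29j)]]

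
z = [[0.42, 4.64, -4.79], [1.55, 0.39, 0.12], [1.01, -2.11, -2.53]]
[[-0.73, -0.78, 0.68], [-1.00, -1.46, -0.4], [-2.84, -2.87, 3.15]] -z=[[-1.15,  -5.42,  5.47], [-2.55,  -1.85,  -0.52], [-3.85,  -0.76,  5.68]]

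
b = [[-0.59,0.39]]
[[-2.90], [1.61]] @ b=[[1.71, -1.13], [-0.95, 0.63]]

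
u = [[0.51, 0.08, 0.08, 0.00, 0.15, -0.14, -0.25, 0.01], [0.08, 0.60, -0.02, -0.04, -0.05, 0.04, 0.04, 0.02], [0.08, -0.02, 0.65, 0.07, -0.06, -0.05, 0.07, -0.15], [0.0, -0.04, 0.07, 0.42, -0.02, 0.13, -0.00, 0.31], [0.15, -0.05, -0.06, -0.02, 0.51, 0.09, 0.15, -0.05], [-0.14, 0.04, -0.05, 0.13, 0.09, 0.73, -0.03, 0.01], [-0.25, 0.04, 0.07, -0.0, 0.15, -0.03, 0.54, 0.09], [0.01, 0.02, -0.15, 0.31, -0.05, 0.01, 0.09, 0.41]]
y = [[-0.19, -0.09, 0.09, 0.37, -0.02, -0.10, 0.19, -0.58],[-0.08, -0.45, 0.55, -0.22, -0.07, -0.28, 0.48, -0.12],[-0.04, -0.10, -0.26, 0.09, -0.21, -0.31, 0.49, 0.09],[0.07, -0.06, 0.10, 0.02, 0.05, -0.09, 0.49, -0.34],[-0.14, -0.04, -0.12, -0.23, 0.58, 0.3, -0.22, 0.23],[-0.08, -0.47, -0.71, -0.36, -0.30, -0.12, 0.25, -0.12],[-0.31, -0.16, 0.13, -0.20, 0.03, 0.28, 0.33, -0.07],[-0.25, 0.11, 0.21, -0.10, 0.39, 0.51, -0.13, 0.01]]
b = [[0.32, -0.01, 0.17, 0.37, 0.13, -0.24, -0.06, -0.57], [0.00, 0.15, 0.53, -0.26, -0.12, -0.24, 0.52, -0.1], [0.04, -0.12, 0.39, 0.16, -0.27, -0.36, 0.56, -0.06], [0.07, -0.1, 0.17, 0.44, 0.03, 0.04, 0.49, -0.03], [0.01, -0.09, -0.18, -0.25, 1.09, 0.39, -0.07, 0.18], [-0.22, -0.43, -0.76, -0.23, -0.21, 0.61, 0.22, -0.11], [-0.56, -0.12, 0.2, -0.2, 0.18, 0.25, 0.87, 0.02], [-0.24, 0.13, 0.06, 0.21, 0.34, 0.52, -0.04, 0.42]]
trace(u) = 4.37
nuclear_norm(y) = 5.18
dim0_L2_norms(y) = [0.48, 0.7, 0.98, 0.65, 0.79, 0.8, 0.99, 0.74]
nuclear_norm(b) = 6.33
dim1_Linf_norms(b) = [0.57, 0.53, 0.56, 0.49, 1.09, 0.76, 0.87, 0.52]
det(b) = -0.01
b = u + y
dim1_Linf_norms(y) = [0.58, 0.55, 0.49, 0.49, 0.58, 0.71, 0.33, 0.51]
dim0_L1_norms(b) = [1.46, 1.15, 2.46, 2.12, 2.37, 2.65, 2.83, 1.49]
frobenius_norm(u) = 1.76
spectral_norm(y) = 1.42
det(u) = 0.00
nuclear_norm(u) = 4.37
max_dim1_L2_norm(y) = 1.02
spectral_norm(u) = 0.92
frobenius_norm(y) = 2.22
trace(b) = 4.29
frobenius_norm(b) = 2.71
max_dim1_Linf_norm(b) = 1.09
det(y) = 0.00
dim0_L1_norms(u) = [1.22, 0.89, 1.15, 0.99, 1.08, 1.22, 1.17, 1.05]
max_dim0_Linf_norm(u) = 0.73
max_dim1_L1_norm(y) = 2.41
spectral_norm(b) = 1.65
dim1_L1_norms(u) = [1.22, 0.89, 1.15, 0.99, 1.08, 1.22, 1.17, 1.05]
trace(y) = -0.08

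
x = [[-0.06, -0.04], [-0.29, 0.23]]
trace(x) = 0.17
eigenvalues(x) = [-0.1, 0.27]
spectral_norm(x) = 0.37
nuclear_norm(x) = 0.44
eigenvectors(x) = [[-0.75, 0.12],  [-0.67, -0.99]]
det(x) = -0.03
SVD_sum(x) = [[-0.02,0.01], [-0.29,0.23]] + [[-0.04,-0.05], [0.0,0.0]]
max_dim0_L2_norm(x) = 0.3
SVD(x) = [[-0.06, -1.0], [-1.0, 0.06]] @ diag([0.37082099094319765, 0.0684966617865782]) @ [[0.79, -0.61], [0.61, 0.79]]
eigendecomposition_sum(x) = [[-0.09, -0.01], [-0.08, -0.01]] + [[0.03, -0.03], [-0.21, 0.24]]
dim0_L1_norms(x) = [0.35, 0.27]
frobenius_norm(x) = 0.38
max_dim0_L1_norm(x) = 0.35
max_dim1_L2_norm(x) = 0.37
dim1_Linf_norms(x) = [0.06, 0.29]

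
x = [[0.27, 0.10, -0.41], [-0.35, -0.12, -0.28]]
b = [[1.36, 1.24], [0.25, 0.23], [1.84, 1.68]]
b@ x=[[-0.07, -0.01, -0.9],[-0.01, -0.00, -0.17],[-0.09, -0.02, -1.22]]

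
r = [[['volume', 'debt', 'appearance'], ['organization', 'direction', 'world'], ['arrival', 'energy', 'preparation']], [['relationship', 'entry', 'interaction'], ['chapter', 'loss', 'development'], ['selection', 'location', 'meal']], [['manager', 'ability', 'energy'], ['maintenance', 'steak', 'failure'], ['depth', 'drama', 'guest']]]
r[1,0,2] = 'interaction'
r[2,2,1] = 'drama'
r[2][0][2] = 'energy'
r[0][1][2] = 'world'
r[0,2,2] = 'preparation'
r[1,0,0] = 'relationship'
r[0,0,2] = 'appearance'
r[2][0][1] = 'ability'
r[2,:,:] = [['manager', 'ability', 'energy'], ['maintenance', 'steak', 'failure'], ['depth', 'drama', 'guest']]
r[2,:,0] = ['manager', 'maintenance', 'depth']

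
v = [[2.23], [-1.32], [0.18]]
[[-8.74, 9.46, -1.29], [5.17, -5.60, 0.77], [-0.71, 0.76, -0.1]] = v@[[-3.92, 4.24, -0.58]]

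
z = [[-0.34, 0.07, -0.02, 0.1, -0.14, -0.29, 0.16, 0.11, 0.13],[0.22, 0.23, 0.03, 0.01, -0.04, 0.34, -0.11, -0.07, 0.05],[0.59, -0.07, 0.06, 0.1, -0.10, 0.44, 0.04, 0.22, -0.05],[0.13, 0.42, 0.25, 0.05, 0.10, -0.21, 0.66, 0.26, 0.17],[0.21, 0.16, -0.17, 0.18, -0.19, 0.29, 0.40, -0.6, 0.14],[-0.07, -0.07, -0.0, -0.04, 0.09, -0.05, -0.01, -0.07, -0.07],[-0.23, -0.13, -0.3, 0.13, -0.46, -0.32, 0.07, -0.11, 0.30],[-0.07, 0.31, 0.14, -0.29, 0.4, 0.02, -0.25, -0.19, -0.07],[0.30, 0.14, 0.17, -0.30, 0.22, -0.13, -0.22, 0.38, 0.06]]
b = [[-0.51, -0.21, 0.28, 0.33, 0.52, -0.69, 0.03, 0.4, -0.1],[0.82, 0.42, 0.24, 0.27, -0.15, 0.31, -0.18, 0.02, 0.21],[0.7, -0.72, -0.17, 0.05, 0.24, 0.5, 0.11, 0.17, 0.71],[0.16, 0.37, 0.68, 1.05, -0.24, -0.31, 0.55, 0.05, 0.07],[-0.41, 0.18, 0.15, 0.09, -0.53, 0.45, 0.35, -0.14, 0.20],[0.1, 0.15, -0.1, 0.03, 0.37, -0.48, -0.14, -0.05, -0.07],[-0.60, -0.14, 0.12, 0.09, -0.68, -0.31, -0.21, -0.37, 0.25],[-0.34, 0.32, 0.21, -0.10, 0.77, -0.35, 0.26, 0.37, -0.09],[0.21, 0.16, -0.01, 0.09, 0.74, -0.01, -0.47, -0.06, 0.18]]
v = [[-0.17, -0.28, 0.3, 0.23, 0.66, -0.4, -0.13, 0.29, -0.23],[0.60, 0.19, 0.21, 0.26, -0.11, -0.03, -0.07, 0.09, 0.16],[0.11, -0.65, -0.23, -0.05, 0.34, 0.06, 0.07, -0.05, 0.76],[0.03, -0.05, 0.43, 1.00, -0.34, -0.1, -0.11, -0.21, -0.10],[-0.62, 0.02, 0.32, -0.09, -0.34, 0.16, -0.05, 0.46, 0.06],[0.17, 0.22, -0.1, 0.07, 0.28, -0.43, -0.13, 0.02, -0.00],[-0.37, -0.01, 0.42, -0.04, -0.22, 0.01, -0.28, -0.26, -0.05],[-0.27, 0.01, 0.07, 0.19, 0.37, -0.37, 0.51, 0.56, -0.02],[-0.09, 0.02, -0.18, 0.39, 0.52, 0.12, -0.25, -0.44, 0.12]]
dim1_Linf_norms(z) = [0.34, 0.34, 0.59, 0.66, 0.6, 0.09, 0.46, 0.4, 0.38]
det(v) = -0.03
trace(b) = 0.12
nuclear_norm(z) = 4.72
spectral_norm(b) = 1.85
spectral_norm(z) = 1.19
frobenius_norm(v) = 2.75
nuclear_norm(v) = 7.33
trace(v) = 0.42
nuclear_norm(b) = 8.36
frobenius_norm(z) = 2.09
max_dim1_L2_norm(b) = 1.48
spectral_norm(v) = 1.37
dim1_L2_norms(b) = [1.19, 1.08, 1.38, 1.48, 0.95, 0.66, 1.1, 1.1, 0.94]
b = v + z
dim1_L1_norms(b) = [3.07, 2.62, 3.37, 3.48, 2.5, 1.49, 2.77, 2.81, 1.93]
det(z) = 0.00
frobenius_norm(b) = 3.36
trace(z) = -0.30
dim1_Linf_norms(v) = [0.66, 0.6, 0.76, 1.0, 0.62, 0.43, 0.42, 0.56, 0.52]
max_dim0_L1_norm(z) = 2.16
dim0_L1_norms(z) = [2.16, 1.6, 1.14, 1.2, 1.74, 2.09, 1.92, 2.01, 1.04]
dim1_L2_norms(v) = [1.0, 0.75, 1.09, 1.17, 0.92, 0.61, 0.72, 0.98, 0.87]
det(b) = -0.02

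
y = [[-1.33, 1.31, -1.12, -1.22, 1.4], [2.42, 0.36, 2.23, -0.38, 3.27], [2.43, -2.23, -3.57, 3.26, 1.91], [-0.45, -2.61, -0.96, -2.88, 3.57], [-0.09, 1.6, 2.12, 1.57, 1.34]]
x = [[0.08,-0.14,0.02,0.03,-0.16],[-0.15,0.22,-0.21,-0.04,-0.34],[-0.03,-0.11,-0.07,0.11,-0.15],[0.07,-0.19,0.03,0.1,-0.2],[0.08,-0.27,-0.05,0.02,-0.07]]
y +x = [[-1.25, 1.17, -1.1, -1.19, 1.24], [2.27, 0.58, 2.02, -0.42, 2.93], [2.40, -2.34, -3.64, 3.37, 1.76], [-0.38, -2.8, -0.93, -2.78, 3.37], [-0.01, 1.33, 2.07, 1.59, 1.27]]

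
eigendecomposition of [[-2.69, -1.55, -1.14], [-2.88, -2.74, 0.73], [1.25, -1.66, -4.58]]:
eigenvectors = [[0.42, -0.63, 0.10], [-0.71, -0.62, -0.56], [0.57, -0.48, 0.82]]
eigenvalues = [-1.64, -5.09, -3.28]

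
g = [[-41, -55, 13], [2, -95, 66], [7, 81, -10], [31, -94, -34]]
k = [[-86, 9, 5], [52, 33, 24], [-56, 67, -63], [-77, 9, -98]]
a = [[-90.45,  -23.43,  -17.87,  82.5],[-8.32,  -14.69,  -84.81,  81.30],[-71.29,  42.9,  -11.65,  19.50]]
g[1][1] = -95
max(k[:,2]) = 24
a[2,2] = -11.65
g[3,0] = 31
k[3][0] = -77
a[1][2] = -84.81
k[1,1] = 33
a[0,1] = -23.43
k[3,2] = -98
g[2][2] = -10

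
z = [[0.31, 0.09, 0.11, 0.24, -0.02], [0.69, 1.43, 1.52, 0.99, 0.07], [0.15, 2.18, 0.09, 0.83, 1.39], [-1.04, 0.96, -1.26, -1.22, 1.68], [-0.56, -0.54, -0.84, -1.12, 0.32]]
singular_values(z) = [3.55, 3.31, 0.62, 0.2, 0.0]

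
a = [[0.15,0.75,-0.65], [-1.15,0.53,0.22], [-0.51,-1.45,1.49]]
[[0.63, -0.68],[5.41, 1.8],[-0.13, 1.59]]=a@[[-2.93,-2.37], [3.06,-1.32], [1.89,-1.03]]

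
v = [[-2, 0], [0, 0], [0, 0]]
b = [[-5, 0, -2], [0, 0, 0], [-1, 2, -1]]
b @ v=[[10, 0], [0, 0], [2, 0]]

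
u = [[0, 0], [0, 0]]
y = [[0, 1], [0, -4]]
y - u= [[0, 1], [0, -4]]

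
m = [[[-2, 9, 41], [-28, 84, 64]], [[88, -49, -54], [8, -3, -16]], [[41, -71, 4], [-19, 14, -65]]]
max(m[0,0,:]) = 41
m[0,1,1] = 84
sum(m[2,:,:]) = -96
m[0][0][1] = 9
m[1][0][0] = 88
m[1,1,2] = -16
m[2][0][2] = 4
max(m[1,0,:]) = 88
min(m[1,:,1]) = -49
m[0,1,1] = 84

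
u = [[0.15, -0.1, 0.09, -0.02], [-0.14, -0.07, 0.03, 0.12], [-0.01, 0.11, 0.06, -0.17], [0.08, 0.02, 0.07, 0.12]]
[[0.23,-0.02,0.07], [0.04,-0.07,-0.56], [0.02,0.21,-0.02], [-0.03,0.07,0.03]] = u@[[0.04, 0.01, 2.72], [-1.25, 1.12, 1.09], [0.93, 0.96, -2.60], [-0.6, -0.18, -0.24]]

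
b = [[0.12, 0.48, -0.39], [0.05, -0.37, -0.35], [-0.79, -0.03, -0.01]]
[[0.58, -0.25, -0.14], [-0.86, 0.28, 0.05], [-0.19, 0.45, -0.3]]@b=[[0.17, 0.38, -0.14], [-0.13, -0.52, 0.24], [0.24, -0.25, -0.08]]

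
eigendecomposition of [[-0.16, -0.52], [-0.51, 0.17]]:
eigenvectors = [[-0.81, 0.59],[-0.59, -0.81]]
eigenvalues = [-0.54, 0.55]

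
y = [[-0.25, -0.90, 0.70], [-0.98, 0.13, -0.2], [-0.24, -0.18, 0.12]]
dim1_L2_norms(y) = [1.17, 1.01, 0.32]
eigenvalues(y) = [-0.89, 0.89, -0.0]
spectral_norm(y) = 1.20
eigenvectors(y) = [[-0.66,-0.62,-0.07], [-0.69,0.79,0.62], [-0.28,0.01,0.78]]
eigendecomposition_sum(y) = [[-0.56,-0.44,0.3], [-0.58,-0.46,0.31], [-0.24,-0.19,0.13]] + [[0.31,-0.46,0.4],[-0.40,0.59,-0.51],[-0.0,0.01,-0.0]] + [[-0.0,-0.0,0.00], [0.0,0.0,-0.00], [0.0,0.00,-0.0]]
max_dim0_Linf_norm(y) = 0.98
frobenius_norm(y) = 1.58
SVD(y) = [[0.97, -0.12, -0.22], [0.08, 0.98, -0.18], [0.23, 0.16, 0.96]] @ diag([1.198055150055654, 1.0241399281535883, 0.0011247162701780021]) @ [[-0.31,-0.75,0.58], [-0.95,0.20,-0.25], [0.08,-0.63,-0.78]]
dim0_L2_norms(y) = [1.04, 0.93, 0.74]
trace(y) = 0.00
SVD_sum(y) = [[-0.36, -0.88, 0.67],[-0.03, -0.07, 0.05],[-0.09, -0.21, 0.16]] + [[0.11, -0.02, 0.03],[-0.95, 0.2, -0.25],[-0.15, 0.03, -0.04]] + [[-0.0, 0.0, 0.00], [-0.00, 0.00, 0.0], [0.00, -0.0, -0.0]]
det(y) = 0.00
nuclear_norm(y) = 2.22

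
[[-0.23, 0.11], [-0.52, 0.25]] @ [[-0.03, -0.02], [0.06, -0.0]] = [[0.01, 0.00], [0.03, 0.01]]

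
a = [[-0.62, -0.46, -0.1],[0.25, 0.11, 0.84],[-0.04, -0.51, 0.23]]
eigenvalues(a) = [(-0.49+0j), (0.11+0.67j), (0.11-0.67j)]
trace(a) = -0.28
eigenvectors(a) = [[-0.96+0.00j, (0.3-0.2j), 0.30+0.20j],  [0.24+0.00j, (-0.75+0j), (-0.75-0j)],  [(0.12+0j), (-0.09-0.54j), (-0.09+0.54j)]]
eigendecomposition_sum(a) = [[(-0.53+0j), (-0.23+0j), (0.2-0j)], [0.13-0.00j, 0.06-0.00j, (-0.05+0j)], [(0.06-0j), (0.03-0j), (-0.02+0j)]] + [[(-0.05-0.02j), (-0.11-0.14j), (-0.15+0.16j)], [0.06+0.08j, 0.03+0.38j, 0.44-0.11j], [(-0.05+0.05j), (-0.27+0.06j), 0.13+0.31j]] + [[-0.05+0.02j, (-0.11+0.14j), -0.15-0.16j], [(0.06-0.08j), (0.03-0.38j), 0.44+0.11j], [(-0.05-0.05j), -0.27-0.06j, (0.13-0.31j)]]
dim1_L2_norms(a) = [0.78, 0.88, 0.56]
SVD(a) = [[-0.62, -0.57, -0.54], [0.78, -0.51, -0.36], [-0.07, -0.65, 0.76]] @ diag([0.9991003602636672, 0.786872473458906, 0.28884283033108493]) @ [[0.58, 0.41, 0.7],  [0.32, 0.68, -0.66],  [0.75, -0.61, -0.27]]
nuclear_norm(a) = 2.07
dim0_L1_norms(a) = [0.91, 1.08, 1.17]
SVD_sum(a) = [[-0.36,-0.25,-0.44],[0.46,0.32,0.55],[-0.04,-0.03,-0.05]] + [[-0.14, -0.3, 0.29],[-0.13, -0.27, 0.26],[-0.16, -0.35, 0.34]] + [[-0.12, 0.10, 0.04], [-0.08, 0.06, 0.03], [0.16, -0.13, -0.06]]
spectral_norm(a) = 1.00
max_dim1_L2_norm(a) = 0.88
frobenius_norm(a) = 1.30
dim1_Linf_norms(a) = [0.62, 0.84, 0.51]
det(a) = -0.23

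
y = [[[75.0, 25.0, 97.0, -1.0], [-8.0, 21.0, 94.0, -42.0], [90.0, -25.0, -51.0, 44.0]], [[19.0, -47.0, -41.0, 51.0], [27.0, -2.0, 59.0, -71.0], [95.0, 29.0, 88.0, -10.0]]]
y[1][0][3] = 51.0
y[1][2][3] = -10.0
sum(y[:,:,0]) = 298.0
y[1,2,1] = 29.0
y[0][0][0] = 75.0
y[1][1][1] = -2.0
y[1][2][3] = -10.0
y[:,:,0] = [[75.0, -8.0, 90.0], [19.0, 27.0, 95.0]]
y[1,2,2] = 88.0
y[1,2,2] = 88.0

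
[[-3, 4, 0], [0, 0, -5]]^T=[[-3, 0], [4, 0], [0, -5]]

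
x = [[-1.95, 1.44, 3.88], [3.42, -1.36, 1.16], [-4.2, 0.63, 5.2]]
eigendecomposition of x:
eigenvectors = [[(-0.34+0j), 0.43-0.37j, (0.43+0.37j)], [(0.91+0j), 0.28-0.50j, (0.28+0.5j)], [(-0.25+0j), (0.59+0j), (0.59-0j)]]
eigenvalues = [(-2.97+0j), (2.43+2.15j), (2.43-2.15j)]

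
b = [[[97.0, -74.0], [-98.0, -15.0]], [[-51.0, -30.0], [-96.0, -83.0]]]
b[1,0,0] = -51.0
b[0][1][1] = -15.0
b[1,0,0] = -51.0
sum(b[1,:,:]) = -260.0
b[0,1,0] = -98.0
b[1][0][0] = -51.0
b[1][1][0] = -96.0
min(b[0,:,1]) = -74.0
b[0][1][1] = -15.0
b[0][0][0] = 97.0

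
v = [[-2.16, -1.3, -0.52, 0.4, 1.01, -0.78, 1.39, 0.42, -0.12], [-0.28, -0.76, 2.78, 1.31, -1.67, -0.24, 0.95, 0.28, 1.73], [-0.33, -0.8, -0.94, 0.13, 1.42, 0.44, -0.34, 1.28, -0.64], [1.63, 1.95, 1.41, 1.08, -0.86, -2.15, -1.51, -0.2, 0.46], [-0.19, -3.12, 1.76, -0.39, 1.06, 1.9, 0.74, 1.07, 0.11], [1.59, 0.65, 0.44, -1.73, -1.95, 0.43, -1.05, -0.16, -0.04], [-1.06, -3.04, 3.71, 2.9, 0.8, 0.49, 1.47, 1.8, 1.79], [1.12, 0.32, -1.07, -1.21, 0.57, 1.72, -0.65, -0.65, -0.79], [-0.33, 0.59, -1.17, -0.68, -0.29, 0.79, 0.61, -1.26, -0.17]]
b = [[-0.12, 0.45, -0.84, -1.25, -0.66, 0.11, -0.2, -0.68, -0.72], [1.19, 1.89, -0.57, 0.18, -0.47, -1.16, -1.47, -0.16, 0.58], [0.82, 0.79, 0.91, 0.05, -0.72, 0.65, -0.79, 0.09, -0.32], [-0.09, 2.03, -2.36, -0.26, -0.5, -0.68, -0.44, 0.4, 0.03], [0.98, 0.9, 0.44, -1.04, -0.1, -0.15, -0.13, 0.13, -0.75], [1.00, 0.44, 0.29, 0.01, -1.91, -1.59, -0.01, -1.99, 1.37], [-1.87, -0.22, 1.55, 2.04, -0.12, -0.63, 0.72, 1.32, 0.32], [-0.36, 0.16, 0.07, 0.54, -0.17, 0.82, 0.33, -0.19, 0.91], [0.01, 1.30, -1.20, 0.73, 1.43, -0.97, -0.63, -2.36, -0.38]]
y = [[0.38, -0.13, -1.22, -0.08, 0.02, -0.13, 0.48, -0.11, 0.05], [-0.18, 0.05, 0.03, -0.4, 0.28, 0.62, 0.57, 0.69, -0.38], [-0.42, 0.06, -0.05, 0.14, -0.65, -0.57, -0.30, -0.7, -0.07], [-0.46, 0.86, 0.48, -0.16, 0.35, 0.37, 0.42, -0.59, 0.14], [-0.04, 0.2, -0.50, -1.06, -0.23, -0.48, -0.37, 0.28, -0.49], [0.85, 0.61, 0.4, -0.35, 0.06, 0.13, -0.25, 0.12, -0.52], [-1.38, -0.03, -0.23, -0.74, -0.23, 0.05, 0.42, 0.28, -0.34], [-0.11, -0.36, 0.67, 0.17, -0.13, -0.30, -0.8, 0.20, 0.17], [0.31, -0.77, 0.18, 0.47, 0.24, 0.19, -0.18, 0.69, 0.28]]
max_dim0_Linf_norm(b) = 2.36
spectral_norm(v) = 8.51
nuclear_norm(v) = 24.18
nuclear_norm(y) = 9.58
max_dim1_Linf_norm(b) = 2.36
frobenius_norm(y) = 4.12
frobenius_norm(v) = 11.72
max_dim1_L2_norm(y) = 1.71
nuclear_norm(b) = 21.63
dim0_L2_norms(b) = [2.77, 3.36, 3.4, 2.78, 2.68, 2.61, 2.01, 3.46, 2.11]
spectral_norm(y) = 2.23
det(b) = -234.65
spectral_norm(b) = 5.47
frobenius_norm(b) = 8.53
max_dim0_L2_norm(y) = 1.82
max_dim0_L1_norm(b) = 8.23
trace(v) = -0.64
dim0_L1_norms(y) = [4.13, 3.07, 3.76, 3.57, 2.19, 2.84, 3.79, 3.66, 2.44]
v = y @ b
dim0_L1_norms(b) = [6.44, 8.18, 8.23, 6.1, 6.08, 6.76, 4.72, 7.32, 5.38]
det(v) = -0.00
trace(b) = 0.88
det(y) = -0.00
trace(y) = 1.02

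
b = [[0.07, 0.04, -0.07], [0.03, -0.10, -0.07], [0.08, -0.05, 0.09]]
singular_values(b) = [0.13, 0.13, 0.09]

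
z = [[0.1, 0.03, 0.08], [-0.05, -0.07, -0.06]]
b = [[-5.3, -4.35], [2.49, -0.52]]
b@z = [[-0.31, 0.15, -0.16], [0.28, 0.11, 0.23]]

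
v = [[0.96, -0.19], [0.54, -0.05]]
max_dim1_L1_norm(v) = 1.15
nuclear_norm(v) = 1.17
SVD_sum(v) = [[0.96, -0.17], [0.53, -0.09]] + [[-0.00, -0.02],[0.01, 0.04]]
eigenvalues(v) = [0.85, 0.06]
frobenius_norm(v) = 1.12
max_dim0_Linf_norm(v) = 0.96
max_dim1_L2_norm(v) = 0.98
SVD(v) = [[-0.88, -0.48], [-0.48, 0.88]] @ diag([1.1177718699861081, 0.04884717666108254]) @ [[-0.99, 0.17], [0.17, 0.99]]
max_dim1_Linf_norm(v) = 0.96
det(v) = 0.05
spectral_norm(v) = 1.12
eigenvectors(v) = [[0.86, 0.21], [0.52, 0.98]]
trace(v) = 0.91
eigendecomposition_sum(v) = [[0.97, -0.21], [0.58, -0.12]] + [[-0.01, 0.02],  [-0.04, 0.07]]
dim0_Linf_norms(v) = [0.96, 0.19]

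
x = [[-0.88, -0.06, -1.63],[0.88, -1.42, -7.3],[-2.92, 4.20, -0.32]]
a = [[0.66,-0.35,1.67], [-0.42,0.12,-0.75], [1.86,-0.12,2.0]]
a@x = [[-5.77, 7.47, 0.94], [2.67, -3.30, 0.05], [-7.58, 8.46, -2.8]]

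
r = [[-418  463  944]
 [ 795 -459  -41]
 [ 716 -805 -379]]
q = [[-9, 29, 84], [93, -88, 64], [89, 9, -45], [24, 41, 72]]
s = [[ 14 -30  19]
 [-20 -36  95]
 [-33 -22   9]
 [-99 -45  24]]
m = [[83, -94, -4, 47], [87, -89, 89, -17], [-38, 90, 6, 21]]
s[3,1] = -45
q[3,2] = 72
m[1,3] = -17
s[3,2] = 24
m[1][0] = 87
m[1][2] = 89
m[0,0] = 83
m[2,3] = 21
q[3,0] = 24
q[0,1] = 29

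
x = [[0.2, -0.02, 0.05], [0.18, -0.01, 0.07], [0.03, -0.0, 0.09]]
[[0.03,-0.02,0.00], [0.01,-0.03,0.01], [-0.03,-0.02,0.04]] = x@[[0.2, -0.08, -0.1],[-0.47, -0.02, -0.07],[-0.43, -0.16, 0.44]]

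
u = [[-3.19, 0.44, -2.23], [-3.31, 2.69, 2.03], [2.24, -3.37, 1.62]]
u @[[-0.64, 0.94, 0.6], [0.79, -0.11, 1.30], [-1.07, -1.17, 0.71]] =[[4.78, -0.44, -2.93],[2.07, -5.78, 2.95],[-5.83, 0.58, -1.89]]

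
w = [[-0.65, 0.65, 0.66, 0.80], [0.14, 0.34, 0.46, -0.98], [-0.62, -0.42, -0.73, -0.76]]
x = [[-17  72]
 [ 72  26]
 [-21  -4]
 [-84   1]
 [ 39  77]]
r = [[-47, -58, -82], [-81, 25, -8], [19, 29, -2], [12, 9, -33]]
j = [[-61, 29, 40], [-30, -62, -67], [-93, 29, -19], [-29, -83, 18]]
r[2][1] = 29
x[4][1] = 77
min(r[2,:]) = -2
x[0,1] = 72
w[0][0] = -0.652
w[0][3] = 0.802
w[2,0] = -0.617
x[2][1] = -4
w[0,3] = 0.802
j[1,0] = -30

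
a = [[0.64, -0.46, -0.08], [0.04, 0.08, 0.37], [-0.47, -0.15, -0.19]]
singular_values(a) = [0.86, 0.52, 0.22]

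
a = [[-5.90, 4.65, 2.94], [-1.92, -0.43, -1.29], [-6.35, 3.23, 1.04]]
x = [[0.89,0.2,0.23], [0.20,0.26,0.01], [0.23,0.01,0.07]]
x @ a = [[-7.1, 4.80, 2.6], [-1.74, 0.85, 0.26], [-1.82, 1.29, 0.74]]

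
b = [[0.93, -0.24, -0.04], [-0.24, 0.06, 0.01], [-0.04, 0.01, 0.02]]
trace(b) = 1.01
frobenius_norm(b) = 0.99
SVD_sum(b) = [[0.93, -0.24, -0.04], [-0.24, 0.06, 0.01], [-0.04, 0.01, 0.00]] + [[0.00, -0.00, 0.0], [-0.0, 0.00, -0.0], [0.0, -0.00, 0.02]] + [[-0.00, -0.0, -0.0], [-0.0, -0.00, -0.00], [-0.00, -0.00, -0.00]]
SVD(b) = [[-0.97,0.04,0.25], [0.25,-0.02,0.97], [0.04,1.00,0.01]] @ diag([0.9935609339004906, 0.018258187831965735, 0.001819121732456399]) @ [[-0.97,0.25,0.04],  [0.04,-0.02,1.0],  [-0.25,-0.97,-0.01]]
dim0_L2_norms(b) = [0.96, 0.25, 0.05]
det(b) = -0.00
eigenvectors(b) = [[0.97,-0.25,0.04], [-0.25,-0.97,-0.02], [-0.04,-0.01,1.0]]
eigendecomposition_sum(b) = [[0.93,  -0.24,  -0.04], [-0.24,  0.06,  0.01], [-0.04,  0.01,  0.00]] + [[-0.0, -0.0, -0.00], [-0.00, -0.0, -0.0], [-0.0, -0.00, -0.00]] + [[0.0, -0.0, 0.00], [-0.0, 0.0, -0.0], [0.00, -0.00, 0.02]]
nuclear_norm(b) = 1.01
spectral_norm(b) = 0.99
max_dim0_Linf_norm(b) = 0.93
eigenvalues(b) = [0.99, -0.0, 0.02]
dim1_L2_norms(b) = [0.96, 0.25, 0.05]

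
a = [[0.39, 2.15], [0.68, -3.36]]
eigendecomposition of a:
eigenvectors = [[0.99, -0.46], [0.16, 0.89]]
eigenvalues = [0.75, -3.72]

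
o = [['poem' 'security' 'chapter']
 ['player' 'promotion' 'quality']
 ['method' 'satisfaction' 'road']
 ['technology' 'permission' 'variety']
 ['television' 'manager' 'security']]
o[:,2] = ['chapter', 'quality', 'road', 'variety', 'security']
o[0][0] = 'poem'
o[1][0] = 'player'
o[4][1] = 'manager'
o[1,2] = 'quality'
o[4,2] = 'security'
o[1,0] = 'player'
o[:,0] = ['poem', 'player', 'method', 'technology', 'television']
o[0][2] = 'chapter'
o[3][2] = 'variety'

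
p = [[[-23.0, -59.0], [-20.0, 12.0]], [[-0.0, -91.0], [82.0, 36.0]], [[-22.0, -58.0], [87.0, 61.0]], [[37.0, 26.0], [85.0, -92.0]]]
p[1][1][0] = 82.0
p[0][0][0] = -23.0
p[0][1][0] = -20.0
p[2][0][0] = -22.0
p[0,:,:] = [[-23.0, -59.0], [-20.0, 12.0]]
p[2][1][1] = 61.0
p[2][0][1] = -58.0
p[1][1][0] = 82.0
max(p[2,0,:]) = -22.0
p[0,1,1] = 12.0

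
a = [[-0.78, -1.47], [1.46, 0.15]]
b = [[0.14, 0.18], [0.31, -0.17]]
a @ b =[[-0.56,0.11],[0.25,0.24]]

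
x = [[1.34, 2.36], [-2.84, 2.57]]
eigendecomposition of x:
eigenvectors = [[-0.16+0.65j, -0.16-0.65j], [-0.74+0.00j, -0.74-0.00j]]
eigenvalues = [(1.95+2.51j), (1.95-2.51j)]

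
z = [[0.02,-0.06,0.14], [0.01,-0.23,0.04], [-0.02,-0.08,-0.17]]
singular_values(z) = [0.25, 0.22, 0.0]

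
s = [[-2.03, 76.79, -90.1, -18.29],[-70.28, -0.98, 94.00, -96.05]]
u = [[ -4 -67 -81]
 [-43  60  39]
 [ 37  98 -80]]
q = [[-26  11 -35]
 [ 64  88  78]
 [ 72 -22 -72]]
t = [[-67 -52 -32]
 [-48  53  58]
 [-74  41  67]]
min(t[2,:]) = -74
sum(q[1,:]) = 230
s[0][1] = 76.79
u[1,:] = [-43, 60, 39]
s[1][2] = 94.0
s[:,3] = [-18.29, -96.05]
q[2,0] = 72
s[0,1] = 76.79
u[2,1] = 98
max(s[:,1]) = 76.79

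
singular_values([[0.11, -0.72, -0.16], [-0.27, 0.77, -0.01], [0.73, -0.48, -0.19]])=[1.32, 0.5, 0.14]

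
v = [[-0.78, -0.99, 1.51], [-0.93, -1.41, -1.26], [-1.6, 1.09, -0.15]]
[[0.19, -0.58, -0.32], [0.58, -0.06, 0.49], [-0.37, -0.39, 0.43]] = v@[[0.01, 0.29, -0.21], [-0.34, 0.04, 0.05], [-0.09, -0.21, -0.29]]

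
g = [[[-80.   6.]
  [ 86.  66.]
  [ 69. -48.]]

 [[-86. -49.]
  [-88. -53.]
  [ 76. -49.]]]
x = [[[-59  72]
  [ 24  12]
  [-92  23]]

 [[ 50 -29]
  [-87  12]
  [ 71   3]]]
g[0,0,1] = 6.0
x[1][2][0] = 71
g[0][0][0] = -80.0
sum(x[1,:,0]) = 34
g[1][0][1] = -49.0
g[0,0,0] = -80.0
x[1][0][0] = 50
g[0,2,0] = 69.0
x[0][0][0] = -59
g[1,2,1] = -49.0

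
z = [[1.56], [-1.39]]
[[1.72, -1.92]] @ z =[[5.35]]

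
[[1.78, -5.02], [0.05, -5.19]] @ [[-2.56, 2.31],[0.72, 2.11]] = [[-8.17,-6.48], [-3.86,-10.84]]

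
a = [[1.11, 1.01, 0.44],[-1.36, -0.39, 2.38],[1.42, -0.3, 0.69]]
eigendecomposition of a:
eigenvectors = [[0.68+0.00j, (0.19+0.34j), (0.19-0.34j)], [0.29+0.00j, (-0.84+0j), (-0.84-0j)], [(0.68+0j), (0.07-0.37j), 0.07+0.37j]]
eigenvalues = [(1.98+0j), (-0.29+1.61j), (-0.29-1.61j)]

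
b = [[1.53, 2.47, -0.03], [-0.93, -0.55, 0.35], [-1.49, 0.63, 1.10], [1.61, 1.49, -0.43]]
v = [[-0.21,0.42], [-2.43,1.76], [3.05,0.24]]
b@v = [[-6.41, 4.98], [2.6, -1.27], [2.14, 0.75], [-5.27, 3.20]]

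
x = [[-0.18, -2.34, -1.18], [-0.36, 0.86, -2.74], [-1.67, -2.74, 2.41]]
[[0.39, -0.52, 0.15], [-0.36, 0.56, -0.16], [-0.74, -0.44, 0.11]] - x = [[0.57,1.82,1.33], [0.00,-0.3,2.58], [0.93,2.3,-2.3]]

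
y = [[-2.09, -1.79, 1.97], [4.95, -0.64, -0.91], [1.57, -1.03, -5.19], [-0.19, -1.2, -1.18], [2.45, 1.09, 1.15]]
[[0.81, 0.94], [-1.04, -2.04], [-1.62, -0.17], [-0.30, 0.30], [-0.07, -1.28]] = y @ [[-0.16, -0.44], [0.02, -0.1], [0.26, -0.08]]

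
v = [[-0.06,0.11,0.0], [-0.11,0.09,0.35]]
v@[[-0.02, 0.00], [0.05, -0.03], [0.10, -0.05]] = [[0.01, -0.00], [0.04, -0.02]]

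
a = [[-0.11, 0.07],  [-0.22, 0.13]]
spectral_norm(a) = 0.29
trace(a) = 0.02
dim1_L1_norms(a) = [0.18, 0.35]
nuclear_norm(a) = 0.29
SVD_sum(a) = [[-0.11,0.07], [-0.22,0.13]] + [[0.00,  0.0],[-0.0,  -0.00]]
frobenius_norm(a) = 0.29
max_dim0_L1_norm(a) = 0.33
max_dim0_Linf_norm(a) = 0.22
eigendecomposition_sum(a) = [[-0.05+0.03j, (0.03-0.01j)],  [-0.11+0.03j, (0.07-0j)]] + [[(-0.06-0.03j), (0.04+0.01j)], [-0.11-0.03j, (0.07+0j)]]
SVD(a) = [[-0.45, -0.89], [-0.89, 0.45]] @ diag([0.28685413551833544, 0.003834701556637283]) @ [[0.86,-0.51], [-0.51,-0.86]]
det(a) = 0.00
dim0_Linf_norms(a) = [0.22, 0.13]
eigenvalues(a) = [(0.01+0.03j), (0.01-0.03j)]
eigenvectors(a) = [[(-0.48+0.13j), -0.48-0.13j], [(-0.87+0j), -0.87-0.00j]]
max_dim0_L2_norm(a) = 0.25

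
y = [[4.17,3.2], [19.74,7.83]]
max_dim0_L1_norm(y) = 23.91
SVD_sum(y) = [[4.69, 1.94], [19.62, 8.13]] + [[-0.52, 1.26], [0.12, -0.3]]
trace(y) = 12.00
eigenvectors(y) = [[-0.45, -0.31], [0.89, -0.95]]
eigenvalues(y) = [-2.16, 14.16]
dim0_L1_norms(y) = [23.91, 11.03]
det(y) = -30.52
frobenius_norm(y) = 21.88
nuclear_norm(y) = 23.23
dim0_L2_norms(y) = [20.18, 8.46]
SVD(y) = [[-0.23, -0.97],  [-0.97, 0.23]] @ diag([21.83235217507904, 1.3977834250417642]) @ [[-0.92, -0.38], [0.38, -0.92]]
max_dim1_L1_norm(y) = 27.57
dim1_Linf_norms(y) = [4.17, 19.74]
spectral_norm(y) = 21.83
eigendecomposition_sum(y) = [[-1.32, 0.42],  [2.61, -0.84]] + [[5.49, 2.78], [17.13, 8.67]]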